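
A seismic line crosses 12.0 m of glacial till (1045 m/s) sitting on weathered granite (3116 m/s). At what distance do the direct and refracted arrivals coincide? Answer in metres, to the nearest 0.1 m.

34.0 m

x_cross = 2h·√((V₂+V₁)/(V₂−V₁)).
(V₂+V₁)/(V₂−V₁) = (3116+1045)/(3116−1045) = 2.0092; √ = 1.4175.
x_cross = 2·12.0·1.4175 = 34.02 m.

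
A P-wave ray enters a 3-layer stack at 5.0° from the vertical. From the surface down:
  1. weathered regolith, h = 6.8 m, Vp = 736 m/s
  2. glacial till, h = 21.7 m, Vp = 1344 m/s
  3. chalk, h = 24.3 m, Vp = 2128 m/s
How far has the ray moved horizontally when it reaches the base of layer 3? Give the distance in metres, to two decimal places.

10.42 m

Apply Snell's law at each interface; in layer i the horizontal offset is hᵢ·tan θᵢ.
Layer 1: θ = 5.00°; offset = 6.8·tan 5.00° = 0.5949 m.
Layer 2: sin θ = 1344·sin 5.0°/736 = 0.1592, θ = 9.16°; offset = 21.7·tan 9.16° = 3.4982 m.
Layer 3: sin θ = 2128·sin 5.0°/736 = 0.2520, θ = 14.60°; offset = 24.3·tan 14.60° = 6.3276 m.
Summing the layer offsets gives 10.4208 m.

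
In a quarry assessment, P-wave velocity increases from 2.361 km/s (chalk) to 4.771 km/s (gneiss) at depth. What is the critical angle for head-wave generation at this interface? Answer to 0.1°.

29.7°

At critical incidence the refracted ray runs along the interface (θ₂ = 90°), so sin θ_c = V₁/V₂.
θ_c = arcsin(2.361/4.771) = arcsin 0.4949 = 29.66°.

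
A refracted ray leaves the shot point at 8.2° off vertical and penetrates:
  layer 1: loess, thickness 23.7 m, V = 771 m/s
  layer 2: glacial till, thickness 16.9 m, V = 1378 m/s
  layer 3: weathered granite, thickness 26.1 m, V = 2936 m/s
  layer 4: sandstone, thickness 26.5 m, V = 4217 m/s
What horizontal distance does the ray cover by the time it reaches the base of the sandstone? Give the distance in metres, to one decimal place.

57.8 m

Apply Snell's law at each interface; in layer i the horizontal offset is hᵢ·tan θᵢ.
Layer 1: θ = 8.20°; offset = 23.7·tan 8.20° = 3.415 m.
Layer 2: sin θ = 1378·sin 8.2°/771 = 0.2549, θ = 14.77°; offset = 16.9·tan 14.77° = 4.455 m.
Layer 3: sin θ = 2936·sin 8.2°/771 = 0.5431, θ = 32.90°; offset = 26.1·tan 32.90° = 16.883 m.
Layer 4: sin θ = 4217·sin 8.2°/771 = 0.7801, θ = 51.27°; offset = 26.5·tan 51.27° = 33.043 m.
Summing the layer offsets gives 57.797 m.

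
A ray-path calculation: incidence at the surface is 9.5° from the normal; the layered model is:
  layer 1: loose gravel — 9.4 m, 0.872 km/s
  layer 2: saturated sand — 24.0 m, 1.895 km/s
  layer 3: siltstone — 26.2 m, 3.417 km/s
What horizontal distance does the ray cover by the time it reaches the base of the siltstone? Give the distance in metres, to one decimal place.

Apply Snell's law at each interface; in layer i the horizontal offset is hᵢ·tan θᵢ.
Layer 1: θ = 9.50°; offset = 9.4·tan 9.50° = 1.573 m.
Layer 2: sin θ = 1.895·sin 9.5°/0.872 = 0.3587, θ = 21.02°; offset = 24.0·tan 21.02° = 9.222 m.
Layer 3: sin θ = 3.417·sin 9.5°/0.872 = 0.6468, θ = 40.30°; offset = 26.2·tan 40.30° = 22.217 m.
Summing the layer offsets gives 33.012 m.

33.0 m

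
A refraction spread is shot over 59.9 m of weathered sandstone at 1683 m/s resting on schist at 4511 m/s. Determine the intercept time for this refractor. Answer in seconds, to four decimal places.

θ_c = arcsin(V₁/V₂) = arcsin(1683/4511) = 21.91°; cos θ_c = 0.9278.
tᵢ = 2h·cos θ_c / V₁ = 2·59.9·0.9278 / 1683 = 0.06604 s.

0.0660 s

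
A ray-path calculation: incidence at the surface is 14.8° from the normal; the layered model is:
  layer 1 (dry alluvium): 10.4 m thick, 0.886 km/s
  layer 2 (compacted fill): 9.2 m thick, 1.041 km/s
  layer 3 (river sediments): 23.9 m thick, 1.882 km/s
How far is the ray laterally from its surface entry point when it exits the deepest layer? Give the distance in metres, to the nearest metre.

21 m

Ray parameter p = sin 14.8° / 0.886 km/s = 2.8831e-01 s/km.
Layer 1: θ = 14.80°; offset = 10.4·tan 14.80° = 2.748 m.
Layer 2: sin θ = p·1.041 = 0.3001 → θ = 17.47°; offset = 9.2·tan 17.47° = 2.895 m.
Layer 3: sin θ = p·1.882 = 0.5426 → θ = 32.86°; offset = 23.9·tan 32.86° = 15.439 m.
Summing the layer offsets gives 21.081 m.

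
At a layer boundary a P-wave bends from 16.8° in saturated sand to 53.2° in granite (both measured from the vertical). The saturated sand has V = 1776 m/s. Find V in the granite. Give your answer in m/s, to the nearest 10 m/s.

4920 m/s

Snell's law: sin 16.8°/V₁ = sin 53.2°/V₂.
V₂ = V₁·sin 53.2°/sin 16.8° = 1776 × 2.7704 = 4920.22 m/s.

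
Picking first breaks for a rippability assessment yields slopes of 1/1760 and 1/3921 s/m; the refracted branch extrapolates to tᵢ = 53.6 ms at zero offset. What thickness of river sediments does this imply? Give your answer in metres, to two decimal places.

52.78 m

h = tᵢ·V₁·V₂ / (2·√(V₂²−V₁²)).
√(V₂²−V₁²) = √(3921² − 1760²) = 3503.8 m/s.
h = 0.0536 s × 1760 × 3921 / (2 × 3503.8) = 52.78 m.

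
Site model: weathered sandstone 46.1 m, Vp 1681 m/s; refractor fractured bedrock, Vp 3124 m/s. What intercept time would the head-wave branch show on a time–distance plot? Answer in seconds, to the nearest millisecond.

0.046 s

θ_c = arcsin(V₁/V₂) = arcsin(1681/3124) = 32.55°; cos θ_c = 0.8429.
tᵢ = 2h·cos θ_c / V₁ = 2·46.1·0.8429 / 1681 = 0.04623 s.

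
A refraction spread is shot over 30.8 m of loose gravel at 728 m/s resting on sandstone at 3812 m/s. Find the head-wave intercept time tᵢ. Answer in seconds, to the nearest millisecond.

θ_c = arcsin(V₁/V₂) = arcsin(728/3812) = 11.01°; cos θ_c = 0.9816.
tᵢ = 2h·cos θ_c / V₁ = 2·30.8·0.9816 / 728 = 0.08306 s.

0.083 s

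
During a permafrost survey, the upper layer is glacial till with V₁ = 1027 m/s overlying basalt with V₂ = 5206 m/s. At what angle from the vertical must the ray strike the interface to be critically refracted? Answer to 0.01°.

11.38°

Critical incidence: sin θ_c = V₁/V₂ = 1027/5206 = 0.1973.
θ_c = arcsin 0.1973 = 11.38°.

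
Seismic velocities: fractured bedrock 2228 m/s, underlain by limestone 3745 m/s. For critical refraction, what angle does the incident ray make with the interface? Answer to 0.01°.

At critical incidence the refracted ray runs along the interface (θ₂ = 90°), so sin θ_c = V₁/V₂.
θ_c = arcsin(2228/3745) = arcsin 0.5949 = 36.51°.
Measured from the interface: 90° − 36.51° = 53.49°.

53.49°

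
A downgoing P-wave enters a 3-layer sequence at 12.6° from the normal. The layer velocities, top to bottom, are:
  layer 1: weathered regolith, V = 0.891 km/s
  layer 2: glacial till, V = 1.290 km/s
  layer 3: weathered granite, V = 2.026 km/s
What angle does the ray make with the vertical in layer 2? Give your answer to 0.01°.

Snell's law across each interface conserves sin θ / V, so sin θ_2 = V_2·sin θ₁/V₁.
sin θ_2 = 1.290 × sin 12.6° / 0.891 = 0.3158.
θ_2 = 18.41° from the vertical.

18.41°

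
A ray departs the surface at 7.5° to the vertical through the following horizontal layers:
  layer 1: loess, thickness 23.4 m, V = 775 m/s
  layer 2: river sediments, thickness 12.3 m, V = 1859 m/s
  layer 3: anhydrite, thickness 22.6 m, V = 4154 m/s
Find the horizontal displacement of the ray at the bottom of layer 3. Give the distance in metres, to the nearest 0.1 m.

29.3 m

Apply Snell's law at each interface; in layer i the horizontal offset is hᵢ·tan θᵢ.
Layer 1: θ = 7.50°; offset = 23.4·tan 7.50° = 3.081 m.
Layer 2: sin θ = 1859·sin 7.5°/775 = 0.3131, θ = 18.25°; offset = 12.3·tan 18.25° = 4.055 m.
Layer 3: sin θ = 4154·sin 7.5°/775 = 0.6996, θ = 44.40°; offset = 22.6·tan 44.40° = 22.129 m.
Summing the layer offsets gives 29.264 m.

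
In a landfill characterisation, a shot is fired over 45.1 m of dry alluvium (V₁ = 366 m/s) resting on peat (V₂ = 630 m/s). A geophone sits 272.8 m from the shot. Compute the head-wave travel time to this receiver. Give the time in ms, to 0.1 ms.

633.6 ms

t = x/V₂ + 2h·√(V₂²−V₁²)/(V₁V₂).
√(V₂²−V₁²) = √(630²−366²) = 512.8 m/s; delay term = 2·45.1·512.8/(366·630) = 0.20059 s.
t = 272.8/630 + 0.20059 = 0.63361 s.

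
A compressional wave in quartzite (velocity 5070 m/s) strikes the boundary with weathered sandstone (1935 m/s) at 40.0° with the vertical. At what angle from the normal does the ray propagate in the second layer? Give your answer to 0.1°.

sin θ₁/V₁ = sin θ₂/V₂ ⇒ sin θ₂ = 1935·sin 40.0°/5070 = 1935·0.6428/5070 = 0.2453.
θ₂ = sin⁻¹(0.2453) = 14.20° (from vertical).

14.2°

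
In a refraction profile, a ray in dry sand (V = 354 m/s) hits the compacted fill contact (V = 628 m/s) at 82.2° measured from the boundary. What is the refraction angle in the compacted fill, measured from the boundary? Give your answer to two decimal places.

Angle from the normal: 90° − 82.2° = 7.8°.
sin θ₁/V₁ = sin θ₂/V₂ ⇒ sin θ₂ = 628·sin 7.8°/354 = 628·0.1357/354 = 0.2408.
θ₂ = arcsin 0.2408 = 13.93° from the normal.
From the interface: 90° − 13.93° = 76.07°.

76.07°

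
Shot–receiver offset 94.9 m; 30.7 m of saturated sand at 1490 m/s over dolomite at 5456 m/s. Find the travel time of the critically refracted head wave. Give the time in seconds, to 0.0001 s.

θ_c = arcsin(V₁/V₂) = arcsin(1490/5456) = 15.85°, cos θ_c = 0.9620.
Intercept time tᵢ = 2h cos θ_c / V₁ = 2·30.7·0.9620/1490 = 0.03964 s.
t = x/V₂ + tᵢ = 94.9/5456 + 0.03964 = 0.05704 s.

0.0570 s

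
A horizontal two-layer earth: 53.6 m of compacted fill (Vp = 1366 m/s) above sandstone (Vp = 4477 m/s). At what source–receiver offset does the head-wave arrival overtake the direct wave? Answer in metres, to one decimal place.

146.9 m

x_cross = 2h·√((V₂+V₁)/(V₂−V₁)).
(V₂+V₁)/(V₂−V₁) = (4477+1366)/(4477−1366) = 1.8782; √ = 1.3705.
x_cross = 2·53.6·1.3705 = 146.91 m.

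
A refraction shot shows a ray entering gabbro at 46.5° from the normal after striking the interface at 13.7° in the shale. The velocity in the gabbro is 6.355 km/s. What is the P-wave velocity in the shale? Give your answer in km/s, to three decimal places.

sin 13.7° = 0.2368; sin 46.5° = 0.7254.
V₁ = V₂·(sin θ₁/sin θ₂) = 6.355·(0.2368/0.7254) = 2.075 km/s.

2.075 km/s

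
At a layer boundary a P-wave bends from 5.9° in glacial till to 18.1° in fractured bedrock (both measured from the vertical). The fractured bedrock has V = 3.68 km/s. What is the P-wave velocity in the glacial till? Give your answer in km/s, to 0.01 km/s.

Snell's law: sin 5.9°/V₁ = sin 18.1°/V₂.
V₁ = V₂·sin 5.9°/sin 18.1° = 3.68 × 0.3309 = 1.22 km/s.

1.22 km/s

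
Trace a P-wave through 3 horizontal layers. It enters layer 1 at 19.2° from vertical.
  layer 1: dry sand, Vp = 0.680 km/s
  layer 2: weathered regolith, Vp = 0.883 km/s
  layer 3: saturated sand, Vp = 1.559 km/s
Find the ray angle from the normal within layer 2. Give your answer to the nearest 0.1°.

Ray parameter p = sin 19.2° / 0.680 = 4.8363e-01 s/km.
sin θ_2 = p·V_2 = 4.8363e-01 × 0.883 = 0.4270.
θ_2 = 25.28° from the vertical.

25.3°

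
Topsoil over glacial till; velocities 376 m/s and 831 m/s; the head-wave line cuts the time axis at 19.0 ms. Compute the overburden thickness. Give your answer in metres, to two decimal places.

θ_c = arcsin(376/831) = 26.90°; cos θ_c = 0.8918.
tᵢ = 2h cos θ_c/V₁ ⇒ h = tᵢ·V₁/(2 cos θ_c) = 0.019·376/(2·0.8918) = 4.01 m.

4.01 m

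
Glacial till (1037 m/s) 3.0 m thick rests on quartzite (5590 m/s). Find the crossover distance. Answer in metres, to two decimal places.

7.24 m

x_cross = 2h·√((V₂+V₁)/(V₂−V₁)).
(V₂+V₁)/(V₂−V₁) = (5590+1037)/(5590−1037) = 1.4555; √ = 1.2065.
x_cross = 2·3.0·1.2065 = 7.24 m.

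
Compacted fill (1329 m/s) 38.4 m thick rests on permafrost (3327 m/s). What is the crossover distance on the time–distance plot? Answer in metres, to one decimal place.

x_cross = 2h·√((V₂+V₁)/(V₂−V₁)).
(V₂+V₁)/(V₂−V₁) = (3327+1329)/(3327−1329) = 2.3303; √ = 1.5265.
x_cross = 2·38.4·1.5265 = 117.24 m.

117.2 m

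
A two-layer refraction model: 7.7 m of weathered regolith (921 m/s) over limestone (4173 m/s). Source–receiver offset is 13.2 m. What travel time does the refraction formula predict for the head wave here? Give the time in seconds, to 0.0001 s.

θ_c = arcsin(V₁/V₂) = arcsin(921/4173) = 12.75°, cos θ_c = 0.9753.
Intercept time tᵢ = 2h cos θ_c / V₁ = 2·7.7·0.9753/921 = 0.01631 s.
t = x/V₂ + tᵢ = 13.2/4173 + 0.01631 = 0.01947 s.

0.0195 s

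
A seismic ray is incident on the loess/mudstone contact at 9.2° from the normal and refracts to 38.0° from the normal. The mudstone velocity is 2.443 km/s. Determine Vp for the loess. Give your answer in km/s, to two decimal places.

sin 9.2° = 0.1599; sin 38.0° = 0.6157.
V₁ = V₂·(sin θ₁/sin θ₂) = 2.443·(0.1599/0.6157) = 0.63 km/s.

0.63 km/s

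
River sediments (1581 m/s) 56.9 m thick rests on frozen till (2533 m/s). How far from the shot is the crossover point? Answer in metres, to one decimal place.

x_cross = 2h·√((V₂+V₁)/(V₂−V₁)).
(V₂+V₁)/(V₂−V₁) = (2533+1581)/(2533−1581) = 4.3214; √ = 2.0788.
x_cross = 2·56.9·2.0788 = 236.57 m.

236.6 m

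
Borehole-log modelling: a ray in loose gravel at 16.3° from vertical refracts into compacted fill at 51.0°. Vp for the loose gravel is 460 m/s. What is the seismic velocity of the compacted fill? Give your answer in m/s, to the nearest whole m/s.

1274 m/s

sin 16.3° = 0.2807; sin 51.0° = 0.7771.
V₂ = V₁·(sin θ₂/sin θ₁) = 460·(0.7771/0.2807) = 1273.71 m/s.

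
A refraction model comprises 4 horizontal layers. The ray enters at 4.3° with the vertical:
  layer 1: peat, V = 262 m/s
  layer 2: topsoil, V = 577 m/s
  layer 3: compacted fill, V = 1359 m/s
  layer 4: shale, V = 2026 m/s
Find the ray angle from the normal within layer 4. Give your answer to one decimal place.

35.4°

Snell's law across each interface conserves sin θ / V, so sin θ_4 = V_4·sin θ₁/V₁.
sin θ_4 = 2026 × sin 4.3° / 262 = 0.5798.
θ_4 = 35.44° from the vertical.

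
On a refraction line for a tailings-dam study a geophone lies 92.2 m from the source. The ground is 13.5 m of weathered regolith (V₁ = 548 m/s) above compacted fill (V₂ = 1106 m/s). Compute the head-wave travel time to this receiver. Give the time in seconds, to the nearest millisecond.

t = x/V₂ + 2h·√(V₂²−V₁²)/(V₁V₂).
√(V₂²−V₁²) = √(1106²−548²) = 960.7 m/s; delay term = 2·13.5·960.7/(548·1106) = 0.04280 s.
t = 92.2/1106 + 0.04280 = 0.12616 s.

0.126 s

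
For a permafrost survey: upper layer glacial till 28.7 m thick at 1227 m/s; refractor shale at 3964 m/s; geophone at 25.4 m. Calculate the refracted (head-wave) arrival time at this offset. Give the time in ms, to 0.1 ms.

t = x/V₂ + 2h·√(V₂²−V₁²)/(V₁V₂).
√(V₂²−V₁²) = √(3964²−1227²) = 3769.3 m/s; delay term = 2·28.7·3769.3/(1227·3964) = 0.04448 s.
t = 25.4/3964 + 0.04448 = 0.05089 s.

50.9 ms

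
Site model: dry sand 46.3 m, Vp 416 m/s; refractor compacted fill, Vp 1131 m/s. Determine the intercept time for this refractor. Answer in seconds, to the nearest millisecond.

tᵢ = 2h·√(V₂²−V₁²)/(V₁V₂).
√(V₂²−V₁²) = √(1131²−416²) = 1051.7 m/s.
tᵢ = 2·46.3·1051.7/(416·1131) = 0.20699 s.

0.207 s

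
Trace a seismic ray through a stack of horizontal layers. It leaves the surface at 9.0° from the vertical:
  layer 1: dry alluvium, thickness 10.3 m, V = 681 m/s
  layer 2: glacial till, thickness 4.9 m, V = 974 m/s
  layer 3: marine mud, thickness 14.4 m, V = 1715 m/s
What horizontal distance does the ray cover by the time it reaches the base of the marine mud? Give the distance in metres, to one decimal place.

8.9 m

p = sin θ₁/V₁ = sin 9.0°/681 = 2.2971e-04 s/m is conserved through the stack.
Layer 1: θ = 9.00°; offset = 10.3·tan 9.00° = 1.631 m.
Layer 2: sin θ = p·974 = 0.2237 → θ = 12.93°; offset = 4.9·tan 12.93° = 1.125 m.
Layer 3: sin θ = p·1715 = 0.3940 → θ = 23.20°; offset = 14.4·tan 23.20° = 6.172 m.
Summing the layer offsets gives 8.928 m.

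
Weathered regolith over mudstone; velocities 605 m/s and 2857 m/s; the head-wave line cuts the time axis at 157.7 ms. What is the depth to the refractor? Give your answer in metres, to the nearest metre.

49 m

h = tᵢ·V₁·V₂ / (2·√(V₂²−V₁²)).
√(V₂²−V₁²) = √(2857² − 605²) = 2792.2 m/s.
h = 0.1577 s × 605 × 2857 / (2 × 2792.2) = 48.81 m.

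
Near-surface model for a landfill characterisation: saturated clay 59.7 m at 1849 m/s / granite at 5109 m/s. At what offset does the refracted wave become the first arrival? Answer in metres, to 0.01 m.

174.44 m

θ_c = arcsin(1849/5109) = 21.22°, so cos θ_c = 0.9322 and tᵢ = 2h cos θ_c/V₁ = 0.0602 s.
At crossover x/V₁ = x/V₂ + tᵢ ⇒ x = tᵢ/(1/V₁ − 1/V₂) = 0.06020/(5.4083e-04 − 1.9573e-04) = 174.44 m.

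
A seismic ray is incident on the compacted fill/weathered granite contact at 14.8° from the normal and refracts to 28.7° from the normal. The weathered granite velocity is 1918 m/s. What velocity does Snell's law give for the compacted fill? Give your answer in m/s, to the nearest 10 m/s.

Snell's law: sin 14.8°/V₁ = sin 28.7°/V₂.
V₁ = V₂·sin 14.8°/sin 28.7° = 1918 × 0.5319 = 1020.24 m/s.

1020 m/s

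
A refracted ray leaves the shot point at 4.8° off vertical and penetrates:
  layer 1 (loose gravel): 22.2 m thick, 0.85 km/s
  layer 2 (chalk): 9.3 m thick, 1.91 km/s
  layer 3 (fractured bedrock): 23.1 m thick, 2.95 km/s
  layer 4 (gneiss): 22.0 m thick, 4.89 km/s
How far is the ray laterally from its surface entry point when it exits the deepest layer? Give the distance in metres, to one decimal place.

Apply Snell's law at each interface; in layer i the horizontal offset is hᵢ·tan θᵢ.
Layer 1: θ = 4.80°; offset = 22.2·tan 4.80° = 1.864 m.
Layer 2: sin θ = 1.91·sin 4.8°/0.85 = 0.1880, θ = 10.84°; offset = 9.3·tan 10.84° = 1.780 m.
Layer 3: sin θ = 2.95·sin 4.8°/0.85 = 0.2904, θ = 16.88°; offset = 23.1·tan 16.88° = 7.011 m.
Layer 4: sin θ = 4.89·sin 4.8°/0.85 = 0.4814, θ = 28.78°; offset = 22.0·tan 28.78° = 12.083 m.
Summing the layer offsets gives 22.738 m.

22.7 m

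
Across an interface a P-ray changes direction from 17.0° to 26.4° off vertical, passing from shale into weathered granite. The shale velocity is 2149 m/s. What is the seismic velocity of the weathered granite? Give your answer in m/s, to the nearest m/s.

3268 m/s

sin 17.0° = 0.2924; sin 26.4° = 0.4446.
V₂ = V₁·(sin θ₂/sin θ₁) = 2149·(0.4446/0.2924) = 3268.17 m/s.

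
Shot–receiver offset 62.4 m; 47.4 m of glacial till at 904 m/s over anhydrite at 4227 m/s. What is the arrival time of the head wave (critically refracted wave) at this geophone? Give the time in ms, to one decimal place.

117.2 ms

θ_c = arcsin(V₁/V₂) = arcsin(904/4227) = 12.35°, cos θ_c = 0.9769.
Intercept time tᵢ = 2h cos θ_c / V₁ = 2·47.4·0.9769/904 = 0.10244 s.
t = x/V₂ + tᵢ = 62.4/4227 + 0.10244 = 0.11720 s.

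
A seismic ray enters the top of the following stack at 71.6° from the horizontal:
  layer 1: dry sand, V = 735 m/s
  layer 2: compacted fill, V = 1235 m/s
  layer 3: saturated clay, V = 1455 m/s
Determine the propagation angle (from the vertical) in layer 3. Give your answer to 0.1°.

38.7°

From the normal: θ₁ = 90° − 71.6° = 18.4°.
Ray parameter p = sin 18.4° / 735 = 4.2945e-04 s/m.
sin θ_3 = p·V_3 = 4.2945e-04 × 1455 = 0.6249.
θ_3 = 38.67° from the vertical.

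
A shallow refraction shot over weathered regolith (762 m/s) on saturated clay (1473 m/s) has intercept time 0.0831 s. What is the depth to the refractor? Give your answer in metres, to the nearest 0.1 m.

37.0 m

θ_c = arcsin(762/1473) = 31.15°; cos θ_c = 0.8558.
tᵢ = 2h cos θ_c/V₁ ⇒ h = tᵢ·V₁/(2 cos θ_c) = 0.0831·762/(2·0.8558) = 37.00 m.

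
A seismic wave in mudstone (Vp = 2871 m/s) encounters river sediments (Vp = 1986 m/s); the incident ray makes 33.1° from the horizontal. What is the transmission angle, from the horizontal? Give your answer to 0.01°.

Angle from the normal: 90° − 33.1° = 56.9°.
Snell's law: sin θ₂ = (V₂/V₁)·sin θ₁ = (1986/2871)·sin 56.9° = 0.5795.
θ₂ = arcsin 0.5795 = 35.41° from the normal.
From the interface: 90° − 35.41° = 54.59°.

54.59°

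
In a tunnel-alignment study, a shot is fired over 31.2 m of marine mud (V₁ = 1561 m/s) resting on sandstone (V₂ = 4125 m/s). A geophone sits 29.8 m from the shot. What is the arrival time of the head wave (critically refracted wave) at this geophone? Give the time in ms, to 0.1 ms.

t = x/V₂ + 2h·√(V₂²−V₁²)/(V₁V₂).
√(V₂²−V₁²) = √(4125²−1561²) = 3818.2 m/s; delay term = 2·31.2·3818.2/(1561·4125) = 0.03700 s.
t = 29.8/4125 + 0.03700 = 0.04423 s.

44.2 ms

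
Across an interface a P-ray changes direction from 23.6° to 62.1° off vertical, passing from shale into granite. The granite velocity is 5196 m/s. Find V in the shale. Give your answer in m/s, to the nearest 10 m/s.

Snell's law: sin 23.6°/V₁ = sin 62.1°/V₂.
V₁ = V₂·sin 23.6°/sin 62.1° = 5196 × 0.4530 = 2353.81 m/s.

2350 m/s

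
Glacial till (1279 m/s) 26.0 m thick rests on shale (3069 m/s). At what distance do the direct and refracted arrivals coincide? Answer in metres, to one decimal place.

x_cross = 2h·√((V₂+V₁)/(V₂−V₁)).
(V₂+V₁)/(V₂−V₁) = (3069+1279)/(3069−1279) = 2.4291; √ = 1.5585.
x_cross = 2·26.0·1.5585 = 81.04 m.

81.0 m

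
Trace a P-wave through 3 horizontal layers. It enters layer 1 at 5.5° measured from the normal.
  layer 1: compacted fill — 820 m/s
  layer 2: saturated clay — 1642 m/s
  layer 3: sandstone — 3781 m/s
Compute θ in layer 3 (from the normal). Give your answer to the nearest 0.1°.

Snell's law across each interface conserves sin θ / V, so sin θ_3 = V_3·sin θ₁/V₁.
sin θ_3 = 3781 × sin 5.5° / 820 = 0.4419.
θ_3 = 26.23° from the vertical.

26.2°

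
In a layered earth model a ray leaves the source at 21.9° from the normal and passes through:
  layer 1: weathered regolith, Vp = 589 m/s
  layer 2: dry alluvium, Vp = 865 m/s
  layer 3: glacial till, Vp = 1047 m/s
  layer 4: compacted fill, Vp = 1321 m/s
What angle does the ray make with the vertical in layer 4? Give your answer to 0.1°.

56.8°

Ray parameter p = sin 21.9° / 589 = 6.3326e-04 s/m.
sin θ_4 = p·V_4 = 6.3326e-04 × 1321 = 0.8365.
θ_4 = 56.78° from the vertical.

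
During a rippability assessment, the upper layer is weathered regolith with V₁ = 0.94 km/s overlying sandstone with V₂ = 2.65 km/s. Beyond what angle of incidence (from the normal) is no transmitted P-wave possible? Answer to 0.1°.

20.8°

At critical incidence the refracted ray runs along the interface (θ₂ = 90°), so sin θ_c = V₁/V₂.
θ_c = arcsin(0.94/2.65) = arcsin 0.3547 = 20.78°.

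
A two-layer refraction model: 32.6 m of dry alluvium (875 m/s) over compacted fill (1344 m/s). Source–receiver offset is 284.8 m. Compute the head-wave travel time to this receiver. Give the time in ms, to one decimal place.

θ_c = arcsin(V₁/V₂) = arcsin(875/1344) = 40.62°, cos θ_c = 0.7590.
Intercept time tᵢ = 2h cos θ_c / V₁ = 2·32.6·0.7590/875 = 0.05656 s.
t = x/V₂ + tᵢ = 284.8/1344 + 0.05656 = 0.26846 s.

268.5 ms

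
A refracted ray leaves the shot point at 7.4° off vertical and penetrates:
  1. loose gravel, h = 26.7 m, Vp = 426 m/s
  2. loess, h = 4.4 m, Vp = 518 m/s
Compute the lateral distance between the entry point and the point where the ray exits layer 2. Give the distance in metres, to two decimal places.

4.17 m

Apply Snell's law at each interface; in layer i the horizontal offset is hᵢ·tan θᵢ.
Layer 1: θ = 7.40°; offset = 26.7·tan 7.40° = 3.4677 m.
Layer 2: sin θ = 518·sin 7.4°/426 = 0.1566, θ = 9.01°; offset = 4.4·tan 9.01° = 0.6977 m.
Σ offsets = 4.1654 m.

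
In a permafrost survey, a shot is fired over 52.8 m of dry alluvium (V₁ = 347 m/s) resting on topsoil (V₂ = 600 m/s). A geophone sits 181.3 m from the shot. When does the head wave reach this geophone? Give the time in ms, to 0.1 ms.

550.4 ms

θ_c = arcsin(V₁/V₂) = arcsin(347/600) = 35.33°, cos θ_c = 0.8158.
Intercept time tᵢ = 2h cos θ_c / V₁ = 2·52.8·0.8158/347 = 0.24827 s.
t = x/V₂ + tᵢ = 181.3/600 + 0.24827 = 0.55043 s.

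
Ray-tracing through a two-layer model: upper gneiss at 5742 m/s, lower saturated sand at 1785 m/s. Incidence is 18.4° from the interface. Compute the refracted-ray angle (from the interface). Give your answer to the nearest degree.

Convert to the normal: θ₁ = 90° − 18.4° = 71.6°.
sin θ₁/V₁ = sin θ₂/V₂ ⇒ sin θ₂ = 1785·sin 71.6°/5742 = 1785·0.9489/5742 = 0.2950.
θ₂ = arcsin 0.2950 = 17.16° from the normal.
From the interface: 90° − 17.16° = 72.84°.

73°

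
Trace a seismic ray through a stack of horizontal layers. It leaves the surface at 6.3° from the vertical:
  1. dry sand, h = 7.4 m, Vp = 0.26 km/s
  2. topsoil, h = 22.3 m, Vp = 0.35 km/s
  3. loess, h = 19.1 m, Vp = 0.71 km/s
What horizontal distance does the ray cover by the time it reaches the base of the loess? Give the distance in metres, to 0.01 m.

Apply Snell's law at each interface; in layer i the horizontal offset is hᵢ·tan θᵢ.
Layer 1: θ = 6.30°; offset = 7.4·tan 6.30° = 0.8170 m.
Layer 2: sin θ = 0.35·sin 6.3°/0.26 = 0.1477, θ = 8.49°; offset = 22.3·tan 8.49° = 3.3307 m.
Layer 3: sin θ = 0.71·sin 6.3°/0.26 = 0.2997, θ = 17.44°; offset = 19.1·tan 17.44° = 5.9992 m.
Summing the layer offsets gives 10.1468 m.

10.15 m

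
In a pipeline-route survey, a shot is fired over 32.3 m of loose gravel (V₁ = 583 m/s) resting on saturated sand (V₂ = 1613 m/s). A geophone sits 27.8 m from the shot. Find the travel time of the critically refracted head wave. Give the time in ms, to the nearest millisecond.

t = x/V₂ + 2h·√(V₂²−V₁²)/(V₁V₂).
√(V₂²−V₁²) = √(1613²−583²) = 1504.0 m/s; delay term = 2·32.3·1504.0/(583·1613) = 0.10332 s.
t = 27.8/1613 + 0.10332 = 0.12055 s.

121 ms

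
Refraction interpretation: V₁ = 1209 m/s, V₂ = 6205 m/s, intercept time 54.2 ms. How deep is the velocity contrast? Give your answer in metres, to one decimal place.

33.4 m

θ_c = arcsin(1209/6205) = 11.24°; cos θ_c = 0.9808.
tᵢ = 2h cos θ_c/V₁ ⇒ h = tᵢ·V₁/(2 cos θ_c) = 0.0542·1209/(2·0.9808) = 33.40 m.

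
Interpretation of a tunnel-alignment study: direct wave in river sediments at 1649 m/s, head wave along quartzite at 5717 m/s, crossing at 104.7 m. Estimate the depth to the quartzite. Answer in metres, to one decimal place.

38.9 m

x_cross = 2h·√((V₂+V₁)/(V₂−V₁)) → h = x_cross / (2·√((V₂+V₁)/(V₂−V₁))).
√((V₂+V₁)/(V₂−V₁)) = √((5717+1649)/(5717−1649)) = 1.3456.
h = 104.7 / (2·1.3456) = 38.90 m.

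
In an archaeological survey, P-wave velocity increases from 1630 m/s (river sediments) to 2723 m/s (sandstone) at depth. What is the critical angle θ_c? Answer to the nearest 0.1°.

At critical incidence the refracted ray runs along the interface (θ₂ = 90°), so sin θ_c = V₁/V₂.
θ_c = arcsin(1630/2723) = arcsin 0.5986 = 36.77°.

36.8°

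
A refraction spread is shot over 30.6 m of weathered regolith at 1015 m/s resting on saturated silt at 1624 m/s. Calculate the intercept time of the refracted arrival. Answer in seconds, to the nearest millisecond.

0.047 s

θ_c = arcsin(V₁/V₂) = arcsin(1015/1624) = 38.68°; cos θ_c = 0.7806.
tᵢ = 2h·cos θ_c / V₁ = 2·30.6·0.7806 / 1015 = 0.04707 s.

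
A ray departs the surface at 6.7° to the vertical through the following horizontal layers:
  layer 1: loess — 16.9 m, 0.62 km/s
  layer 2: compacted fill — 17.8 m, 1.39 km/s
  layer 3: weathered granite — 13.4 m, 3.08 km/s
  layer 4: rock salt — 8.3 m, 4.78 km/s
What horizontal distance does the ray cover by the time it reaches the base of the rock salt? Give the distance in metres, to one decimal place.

33.4 m

p = sin θ₁/V₁ = sin 6.7°/0.62 = 1.8818e-01 s/km is conserved through the stack.
Layer 1: θ = 6.70°; offset = 16.9·tan 6.70° = 1.985 m.
Layer 2: sin θ = p·1.39 = 0.2616 → θ = 15.16°; offset = 17.8·tan 15.16° = 4.824 m.
Layer 3: sin θ = p·3.08 = 0.5796 → θ = 35.42°; offset = 13.4·tan 35.42° = 9.531 m.
Layer 4: sin θ = p·4.78 = 0.8995 → θ = 64.09°; offset = 8.3·tan 64.09° = 17.087 m.
Summing the layer offsets gives 33.426 m.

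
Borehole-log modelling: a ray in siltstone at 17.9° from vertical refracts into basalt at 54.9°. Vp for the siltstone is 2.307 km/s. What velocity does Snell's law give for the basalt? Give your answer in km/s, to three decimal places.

sin 17.9° = 0.3074; sin 54.9° = 0.8181.
V₂ = V₁·(sin θ₂/sin θ₁) = 2.307·(0.8181/0.3074) = 6.141 km/s.

6.141 km/s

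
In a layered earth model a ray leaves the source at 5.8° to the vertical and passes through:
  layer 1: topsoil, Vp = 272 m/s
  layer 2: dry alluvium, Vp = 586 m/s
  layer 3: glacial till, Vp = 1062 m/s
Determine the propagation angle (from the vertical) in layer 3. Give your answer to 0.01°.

Ray parameter p = sin 5.8° / 272 = 3.7153e-04 s/m.
sin θ_3 = p·V_3 = 3.7153e-04 × 1062 = 0.3946.
θ_3 = 23.24° from the vertical.

23.24°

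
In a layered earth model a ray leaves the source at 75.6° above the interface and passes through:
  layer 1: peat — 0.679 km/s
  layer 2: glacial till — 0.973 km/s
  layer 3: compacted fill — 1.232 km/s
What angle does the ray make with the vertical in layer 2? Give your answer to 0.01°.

20.88°

From the normal: θ₁ = 90° − 75.6° = 14.4°.
Ray parameter p = sin 14.4° / 0.679 = 3.6626e-01 s/km.
sin θ_2 = p·V_2 = 3.6626e-01 × 0.973 = 0.3564.
θ_2 = arcsin 0.3564 = 20.88°.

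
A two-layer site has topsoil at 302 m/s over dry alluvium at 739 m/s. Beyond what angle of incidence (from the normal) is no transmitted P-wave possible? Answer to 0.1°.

Critical incidence: sin θ_c = V₁/V₂ = 302/739 = 0.4087.
θ_c = arcsin 0.4087 = 24.12°.

24.1°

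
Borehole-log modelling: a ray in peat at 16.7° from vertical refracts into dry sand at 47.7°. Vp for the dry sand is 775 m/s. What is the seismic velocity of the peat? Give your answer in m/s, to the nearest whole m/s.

Snell's law: sin 16.7°/V₁ = sin 47.7°/V₂.
V₁ = V₂·sin 16.7°/sin 47.7° = 775 × 0.3885 = 301.10 m/s.

301 m/s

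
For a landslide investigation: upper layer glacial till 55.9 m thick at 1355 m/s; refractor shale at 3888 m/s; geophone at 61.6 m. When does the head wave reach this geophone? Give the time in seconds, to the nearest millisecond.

0.093 s

θ_c = arcsin(V₁/V₂) = arcsin(1355/3888) = 20.40°, cos θ_c = 0.9373.
Intercept time tᵢ = 2h cos θ_c / V₁ = 2·55.9·0.9373/1355 = 0.07734 s.
t = x/V₂ + tᵢ = 61.6/3888 + 0.07734 = 0.09318 s.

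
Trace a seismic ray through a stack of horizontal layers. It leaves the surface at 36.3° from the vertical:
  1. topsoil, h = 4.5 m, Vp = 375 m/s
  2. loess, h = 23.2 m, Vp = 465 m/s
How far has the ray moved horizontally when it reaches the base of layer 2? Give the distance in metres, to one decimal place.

p = sin θ₁/V₁ = sin 36.3°/375 = 1.5787e-03 s/m is conserved through the stack.
Layer 1: θ = 36.30°; offset = 4.5·tan 36.30° = 3.306 m.
Layer 2: sin θ = p·465 = 0.7341 → θ = 47.23°; offset = 23.2·tan 47.23° = 25.081 m.
Summing the layer offsets gives 28.386 m.

28.4 m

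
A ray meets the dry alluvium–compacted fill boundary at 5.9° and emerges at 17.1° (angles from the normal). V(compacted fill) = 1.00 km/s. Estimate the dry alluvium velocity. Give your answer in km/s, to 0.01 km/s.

0.35 km/s

sin 5.9° = 0.1028; sin 17.1° = 0.2940.
V₁ = V₂·(sin θ₁/sin θ₂) = 1.00·(0.1028/0.2940) = 0.35 km/s.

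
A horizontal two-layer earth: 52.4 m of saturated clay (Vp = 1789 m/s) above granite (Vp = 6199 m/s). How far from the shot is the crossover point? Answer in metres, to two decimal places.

θ_c = arcsin(1789/6199) = 16.77°, so cos θ_c = 0.9575 and tᵢ = 2h cos θ_c/V₁ = 0.0561 s.
At crossover x/V₁ = x/V₂ + tᵢ ⇒ x = tᵢ/(1/V₁ − 1/V₂) = 0.05609/(5.5897e-04 − 1.6132e-04) = 141.05 m.

141.05 m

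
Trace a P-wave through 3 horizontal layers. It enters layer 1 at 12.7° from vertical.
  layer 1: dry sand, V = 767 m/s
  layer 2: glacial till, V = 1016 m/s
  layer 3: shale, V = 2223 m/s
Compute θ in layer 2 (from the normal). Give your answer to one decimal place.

Snell's law across each interface conserves sin θ / V, so sin θ_2 = V_2·sin θ₁/V₁.
sin θ_2 = 1016 × sin 12.7° / 767 = 0.2912.
θ_2 = 16.93° from the vertical.

16.9°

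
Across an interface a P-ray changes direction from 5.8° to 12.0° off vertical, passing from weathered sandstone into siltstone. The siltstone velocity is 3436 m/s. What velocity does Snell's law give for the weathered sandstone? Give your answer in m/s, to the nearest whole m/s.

sin 5.8° = 0.1011; sin 12.0° = 0.2079.
V₁ = V₂·(sin θ₁/sin θ₂) = 3436·(0.1011/0.2079) = 1670.08 m/s.

1670 m/s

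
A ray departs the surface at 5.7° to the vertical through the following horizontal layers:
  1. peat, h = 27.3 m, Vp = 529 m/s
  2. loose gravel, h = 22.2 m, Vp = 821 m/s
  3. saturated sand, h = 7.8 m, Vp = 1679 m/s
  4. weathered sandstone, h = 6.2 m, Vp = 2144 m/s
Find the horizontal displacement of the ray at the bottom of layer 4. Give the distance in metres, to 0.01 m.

11.51 m

Apply Snell's law at each interface; in layer i the horizontal offset is hᵢ·tan θᵢ.
Layer 1: θ = 5.70°; offset = 27.3·tan 5.70° = 2.7249 m.
Layer 2: sin θ = 821·sin 5.7°/529 = 0.1541, θ = 8.87°; offset = 22.2·tan 8.87° = 3.4634 m.
Layer 3: sin θ = 1679·sin 5.7°/529 = 0.3152, θ = 18.37°; offset = 7.8·tan 18.37° = 2.5909 m.
Layer 4: sin θ = 2144·sin 5.7°/529 = 0.4025, θ = 23.74°; offset = 6.2·tan 23.74° = 2.7264 m.
Total horizontal offset = 11.5055 m.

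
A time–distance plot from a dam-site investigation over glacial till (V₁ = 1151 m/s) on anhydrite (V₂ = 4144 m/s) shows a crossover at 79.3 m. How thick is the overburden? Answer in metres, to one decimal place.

29.8 m

x_cross = 2h·√((V₂+V₁)/(V₂−V₁)) → h = x_cross / (2·√((V₂+V₁)/(V₂−V₁))).
√((V₂+V₁)/(V₂−V₁)) = √((4144+1151)/(4144−1151)) = 1.3301.
h = 79.3 / (2·1.3301) = 29.81 m.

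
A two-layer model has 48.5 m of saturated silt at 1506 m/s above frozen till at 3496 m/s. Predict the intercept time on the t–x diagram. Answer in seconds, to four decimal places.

0.0581 s

θ_c = arcsin(V₁/V₂) = arcsin(1506/3496) = 25.52°; cos θ_c = 0.9025.
tᵢ = 2h·cos θ_c / V₁ = 2·48.5·0.9025 / 1506 = 0.05813 s.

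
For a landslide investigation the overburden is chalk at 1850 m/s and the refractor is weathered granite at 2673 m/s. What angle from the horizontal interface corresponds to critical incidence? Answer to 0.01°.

46.20°

Critical incidence: sin θ_c = V₁/V₂ = 1850/2673 = 0.6921.
θ_c = arcsin 0.6921 = 43.80°.
Measured from the interface: 90° − 43.80° = 46.20°.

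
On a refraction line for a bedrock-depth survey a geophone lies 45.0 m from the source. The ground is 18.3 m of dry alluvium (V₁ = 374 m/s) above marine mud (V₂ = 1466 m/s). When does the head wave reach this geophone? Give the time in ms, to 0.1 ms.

125.3 ms

θ_c = arcsin(V₁/V₂) = arcsin(374/1466) = 14.78°, cos θ_c = 0.9669.
Intercept time tᵢ = 2h cos θ_c / V₁ = 2·18.3·0.9669/374 = 0.09462 s.
t = x/V₂ + tᵢ = 45.0/1466 + 0.09462 = 0.12532 s.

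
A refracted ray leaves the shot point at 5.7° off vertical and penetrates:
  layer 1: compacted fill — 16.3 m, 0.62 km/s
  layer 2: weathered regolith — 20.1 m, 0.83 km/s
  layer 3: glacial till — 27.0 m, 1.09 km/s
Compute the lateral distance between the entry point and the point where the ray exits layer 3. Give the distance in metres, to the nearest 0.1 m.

9.1 m

Apply Snell's law at each interface; in layer i the horizontal offset is hᵢ·tan θᵢ.
Layer 1: θ = 5.70°; offset = 16.3·tan 5.70° = 1.627 m.
Layer 2: sin θ = 0.83·sin 5.7°/0.62 = 0.1330, θ = 7.64°; offset = 20.1·tan 7.64° = 2.696 m.
Layer 3: sin θ = 1.09·sin 5.7°/0.62 = 0.1746, θ = 10.06°; offset = 27.0·tan 10.06° = 4.788 m.
Summing the layer offsets gives 9.111 m.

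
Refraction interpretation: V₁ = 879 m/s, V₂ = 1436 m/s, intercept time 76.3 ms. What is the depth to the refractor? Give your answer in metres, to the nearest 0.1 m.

h = tᵢ·V₁·V₂ / (2·√(V₂²−V₁²)).
√(V₂²−V₁²) = √(1436² − 879²) = 1135.5 m/s.
h = 0.0763 s × 879 × 1436 / (2 × 1135.5) = 42.41 m.

42.4 m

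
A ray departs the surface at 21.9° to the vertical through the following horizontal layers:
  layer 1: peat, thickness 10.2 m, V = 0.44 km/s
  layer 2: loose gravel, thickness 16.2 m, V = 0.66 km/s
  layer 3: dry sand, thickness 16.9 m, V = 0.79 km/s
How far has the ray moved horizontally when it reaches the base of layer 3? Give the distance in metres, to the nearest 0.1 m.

Apply Snell's law at each interface; in layer i the horizontal offset is hᵢ·tan θᵢ.
Layer 1: θ = 21.90°; offset = 10.2·tan 21.90° = 4.100 m.
Layer 2: sin θ = 0.66·sin 21.9°/0.44 = 0.5595, θ = 34.02°; offset = 16.2·tan 34.02° = 10.935 m.
Layer 3: sin θ = 0.79·sin 21.9°/0.44 = 0.6697, θ = 42.04°; offset = 16.9·tan 42.04° = 15.240 m.
Σ offsets = 30.275 m.

30.3 m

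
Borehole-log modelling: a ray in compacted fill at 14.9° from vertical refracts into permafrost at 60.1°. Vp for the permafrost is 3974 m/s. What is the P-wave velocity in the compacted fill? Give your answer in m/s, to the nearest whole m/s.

Snell's law: sin 14.9°/V₁ = sin 60.1°/V₂.
V₁ = V₂·sin 14.9°/sin 60.1° = 3974 × 0.2966 = 1178.74 m/s.

1179 m/s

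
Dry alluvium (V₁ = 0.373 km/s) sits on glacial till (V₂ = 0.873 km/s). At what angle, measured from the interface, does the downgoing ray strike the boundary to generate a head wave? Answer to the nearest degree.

At critical incidence the refracted ray runs along the interface (θ₂ = 90°), so sin θ_c = V₁/V₂.
θ_c = arcsin(0.373/0.873) = arcsin 0.4273 = 25.29°.
Measured from the interface: 90° − 25.29° = 64.71°.

65°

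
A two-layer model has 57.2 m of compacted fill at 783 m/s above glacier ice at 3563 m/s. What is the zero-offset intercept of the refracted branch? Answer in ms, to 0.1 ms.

142.5 ms

tᵢ = 2h·√(V₂²−V₁²)/(V₁V₂).
√(V₂²−V₁²) = √(3563²−783²) = 3475.9 m/s.
tᵢ = 2·57.2·3475.9/(783·3563) = 0.14253 s.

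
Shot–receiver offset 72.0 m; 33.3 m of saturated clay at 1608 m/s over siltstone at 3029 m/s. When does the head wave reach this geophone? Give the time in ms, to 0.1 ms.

58.9 ms

θ_c = arcsin(V₁/V₂) = arcsin(1608/3029) = 32.06°, cos θ_c = 0.8475.
Intercept time tᵢ = 2h cos θ_c / V₁ = 2·33.3·0.8475/1608 = 0.03510 s.
t = x/V₂ + tᵢ = 72.0/3029 + 0.03510 = 0.05887 s.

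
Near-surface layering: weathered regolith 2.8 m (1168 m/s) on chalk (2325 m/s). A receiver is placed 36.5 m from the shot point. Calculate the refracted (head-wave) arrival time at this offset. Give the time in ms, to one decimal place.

t = x/V₂ + 2h·√(V₂²−V₁²)/(V₁V₂).
√(V₂²−V₁²) = √(2325²−1168²) = 2010.3 m/s; delay term = 2·2.8·2010.3/(1168·2325) = 0.00415 s.
t = 36.5/2325 + 0.00415 = 0.01984 s.

19.8 ms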